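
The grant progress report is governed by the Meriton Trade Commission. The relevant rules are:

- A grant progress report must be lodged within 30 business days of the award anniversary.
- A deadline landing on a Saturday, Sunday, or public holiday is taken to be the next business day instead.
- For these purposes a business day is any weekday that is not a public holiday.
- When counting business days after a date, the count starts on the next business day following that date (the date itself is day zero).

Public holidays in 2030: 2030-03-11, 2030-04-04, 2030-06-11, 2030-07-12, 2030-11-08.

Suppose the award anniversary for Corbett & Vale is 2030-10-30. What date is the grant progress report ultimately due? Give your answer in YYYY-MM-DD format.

Counting 30 business days after 2030-10-30 (skipping weekends and listed holidays) reaches 2030-12-12.
Since 2030-12-12 is a Thursday and not a holiday, the date is unchanged.
The final due date is 2030-12-12.

2030-12-12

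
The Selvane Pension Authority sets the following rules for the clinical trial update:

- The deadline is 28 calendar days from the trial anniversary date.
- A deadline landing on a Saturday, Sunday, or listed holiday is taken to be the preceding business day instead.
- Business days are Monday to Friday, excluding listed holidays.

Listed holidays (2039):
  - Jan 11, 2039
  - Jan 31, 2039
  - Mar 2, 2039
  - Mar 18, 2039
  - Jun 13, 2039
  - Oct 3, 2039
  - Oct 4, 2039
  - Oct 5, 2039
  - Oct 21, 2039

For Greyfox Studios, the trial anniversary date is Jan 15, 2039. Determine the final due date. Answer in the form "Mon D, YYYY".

Feb 11, 2039

28 calendar days after Jan 15, 2039 is Feb 12, 2039.
Feb 12, 2039 falls on a Saturday. Rolling to the preceding business day gives Feb 11, 2039, a Friday.
The final due date is Feb 11, 2039.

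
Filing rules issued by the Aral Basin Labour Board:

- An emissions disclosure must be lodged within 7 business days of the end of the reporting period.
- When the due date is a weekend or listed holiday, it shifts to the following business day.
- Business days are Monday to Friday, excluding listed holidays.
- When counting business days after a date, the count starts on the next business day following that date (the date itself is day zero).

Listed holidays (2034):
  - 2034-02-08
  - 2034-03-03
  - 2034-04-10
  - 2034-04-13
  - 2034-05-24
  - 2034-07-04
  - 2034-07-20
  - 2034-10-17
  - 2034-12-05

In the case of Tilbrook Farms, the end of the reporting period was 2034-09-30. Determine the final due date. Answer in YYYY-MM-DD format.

Counting 7 business days after 2034-09-30 (skipping weekends and listed holidays) reaches 2034-10-10.
2034-10-10 is a Tuesday and not a listed holiday, so it stands.
Deadline: 2034-10-10.

2034-10-10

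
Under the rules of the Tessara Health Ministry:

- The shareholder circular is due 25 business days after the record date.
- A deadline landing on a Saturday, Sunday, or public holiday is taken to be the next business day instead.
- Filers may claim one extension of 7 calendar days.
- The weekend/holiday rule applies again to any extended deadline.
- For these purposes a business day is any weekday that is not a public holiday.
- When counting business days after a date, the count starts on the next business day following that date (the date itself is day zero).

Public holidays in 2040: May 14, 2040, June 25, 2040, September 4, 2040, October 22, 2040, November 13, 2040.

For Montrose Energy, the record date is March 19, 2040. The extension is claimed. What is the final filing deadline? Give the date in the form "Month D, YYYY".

Starting the day after March 19, 2040 and counting 25 business days lands on April 23, 2040.
Since April 23, 2040 is a Monday and not a holiday, the date is unchanged.
Applying the 7-calendar-day extension: April 23, 2040 + 7 days = April 30, 2040.
April 30, 2040 falls on a Monday, which is a business day, so no adjustment is needed.
Final deadline: April 30, 2040.

April 30, 2040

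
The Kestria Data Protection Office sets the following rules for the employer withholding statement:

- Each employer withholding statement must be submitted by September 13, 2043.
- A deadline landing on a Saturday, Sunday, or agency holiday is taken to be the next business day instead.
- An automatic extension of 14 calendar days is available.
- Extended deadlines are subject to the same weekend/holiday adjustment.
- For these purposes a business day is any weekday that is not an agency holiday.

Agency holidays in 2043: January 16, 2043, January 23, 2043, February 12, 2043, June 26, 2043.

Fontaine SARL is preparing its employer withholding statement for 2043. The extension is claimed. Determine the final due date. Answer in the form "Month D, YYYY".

September 28, 2043

Start from the fixed due date, September 13, 2043.
September 13, 2043 falls on a Sunday. Rolling to the next business day gives September 14, 2043, a Monday.
Applying the 14-calendar-day extension: September 14, 2043 + 14 days = September 28, 2043.
Since September 28, 2043 is a Monday and not a holiday, the date is unchanged.
Final deadline: September 28, 2043.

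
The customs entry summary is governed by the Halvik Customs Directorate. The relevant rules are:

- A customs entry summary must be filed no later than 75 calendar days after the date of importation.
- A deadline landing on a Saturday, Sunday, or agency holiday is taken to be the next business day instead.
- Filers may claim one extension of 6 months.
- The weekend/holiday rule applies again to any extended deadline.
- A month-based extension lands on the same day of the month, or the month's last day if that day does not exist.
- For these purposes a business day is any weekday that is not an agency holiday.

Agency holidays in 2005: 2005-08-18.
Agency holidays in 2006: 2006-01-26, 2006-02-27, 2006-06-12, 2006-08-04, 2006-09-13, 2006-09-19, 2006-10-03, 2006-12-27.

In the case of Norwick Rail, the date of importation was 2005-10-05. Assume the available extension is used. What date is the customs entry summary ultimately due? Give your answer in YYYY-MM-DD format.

Trigger date 2005-10-05 + 75 calendar days = 2005-12-19.
2005-12-19 (Monday) is already a business day.
Applying the 6 months extension: 6 months after 2005-12-19 is 2006-06-19.
2006-06-19 (Monday) is already a business day.
The final due date is 2006-06-19.

2006-06-19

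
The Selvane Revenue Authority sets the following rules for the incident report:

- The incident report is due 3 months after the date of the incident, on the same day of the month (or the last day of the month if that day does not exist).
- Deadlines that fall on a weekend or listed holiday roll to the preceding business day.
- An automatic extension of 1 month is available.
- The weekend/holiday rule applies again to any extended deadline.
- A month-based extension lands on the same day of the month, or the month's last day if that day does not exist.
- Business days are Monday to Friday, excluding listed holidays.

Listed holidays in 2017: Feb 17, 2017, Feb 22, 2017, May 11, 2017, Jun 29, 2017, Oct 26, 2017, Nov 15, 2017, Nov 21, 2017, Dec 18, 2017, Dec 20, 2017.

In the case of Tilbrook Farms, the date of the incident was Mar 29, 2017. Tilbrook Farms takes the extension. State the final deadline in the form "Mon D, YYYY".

3 months after Mar 29, 2017, on the same day of the month, is Jun 29, 2017.
Because Jun 29, 2017 is a listed holiday, the deadline becomes Jun 28, 2017 (Wednesday).
The 1 month extension carries Jun 28, 2017 to Jul 28, 2017.
Jul 28, 2017 is a Friday and not a listed holiday, so it stands.
Final deadline: Jul 28, 2017.

Jul 28, 2017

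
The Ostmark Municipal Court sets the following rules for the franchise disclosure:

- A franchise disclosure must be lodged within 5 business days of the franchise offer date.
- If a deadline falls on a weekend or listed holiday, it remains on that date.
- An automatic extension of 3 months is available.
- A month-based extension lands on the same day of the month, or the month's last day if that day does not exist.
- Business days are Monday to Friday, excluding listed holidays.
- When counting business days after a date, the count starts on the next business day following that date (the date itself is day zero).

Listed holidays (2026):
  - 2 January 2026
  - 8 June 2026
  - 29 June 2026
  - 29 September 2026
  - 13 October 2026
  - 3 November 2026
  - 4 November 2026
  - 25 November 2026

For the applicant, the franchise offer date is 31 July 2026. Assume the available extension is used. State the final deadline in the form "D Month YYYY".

Counting 5 business days after 31 July 2026 (skipping weekends and listed holidays) reaches 7 August 2026.
7 August 2026 falls on a Friday. The rules make no weekend/holiday allowance, so it remains 7 August 2026.
Applying the 3 months extension: 3 months after 7 August 2026 is 7 November 2026.
No adjustment is made for weekends or holidays, so 7 November 2026 stands.
So the filing is due 7 November 2026.

7 November 2026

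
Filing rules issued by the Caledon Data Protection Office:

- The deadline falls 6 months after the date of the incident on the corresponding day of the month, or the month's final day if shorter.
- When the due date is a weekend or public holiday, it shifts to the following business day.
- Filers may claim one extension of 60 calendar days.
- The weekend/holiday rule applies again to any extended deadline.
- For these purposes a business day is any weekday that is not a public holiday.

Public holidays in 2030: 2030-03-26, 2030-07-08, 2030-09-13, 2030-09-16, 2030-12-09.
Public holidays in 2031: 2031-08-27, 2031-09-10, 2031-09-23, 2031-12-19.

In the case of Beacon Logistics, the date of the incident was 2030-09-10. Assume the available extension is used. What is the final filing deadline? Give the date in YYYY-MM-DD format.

2031-05-09

Moving 6 months forward from 2030-09-10 on the corresponding day gives 2031-03-10.
Since 2031-03-10 is a Monday and not a holiday, the date is unchanged.
Add the 60 calendar-day extension to 2031-03-10: 2031-05-09.
Since 2031-05-09 is a Friday and not a holiday, the date is unchanged.
Deadline: 2031-05-09.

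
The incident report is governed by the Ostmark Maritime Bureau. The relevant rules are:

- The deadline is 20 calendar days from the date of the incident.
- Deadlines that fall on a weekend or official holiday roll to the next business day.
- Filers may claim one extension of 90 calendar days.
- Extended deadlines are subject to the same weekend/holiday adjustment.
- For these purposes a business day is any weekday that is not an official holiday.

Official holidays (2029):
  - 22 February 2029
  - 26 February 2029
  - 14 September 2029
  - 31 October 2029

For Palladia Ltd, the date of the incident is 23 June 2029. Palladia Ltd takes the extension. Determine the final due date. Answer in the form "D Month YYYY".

11 October 2029

From 23 June 2029, 20 calendar days later is 13 July 2029.
13 July 2029 is a Friday and not a listed holiday, so it stands.
With the 90-day extension, 13 July 2029 becomes 11 October 2029.
11 October 2029 falls on a Thursday, which is a business day, so no adjustment is needed.
Final deadline: 11 October 2029.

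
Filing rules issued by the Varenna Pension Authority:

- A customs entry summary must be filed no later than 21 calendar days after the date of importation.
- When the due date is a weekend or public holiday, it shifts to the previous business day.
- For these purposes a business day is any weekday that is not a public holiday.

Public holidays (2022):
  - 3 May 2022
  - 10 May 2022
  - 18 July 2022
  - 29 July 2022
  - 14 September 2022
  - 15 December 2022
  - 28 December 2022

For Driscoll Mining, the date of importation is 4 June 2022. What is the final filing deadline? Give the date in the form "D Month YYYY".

24 June 2022

Trigger date 4 June 2022 + 21 calendar days = 25 June 2022.
25 June 2022 is a Saturday; the preceding business day is 24 June 2022 (Friday).
So the filing is due 24 June 2022.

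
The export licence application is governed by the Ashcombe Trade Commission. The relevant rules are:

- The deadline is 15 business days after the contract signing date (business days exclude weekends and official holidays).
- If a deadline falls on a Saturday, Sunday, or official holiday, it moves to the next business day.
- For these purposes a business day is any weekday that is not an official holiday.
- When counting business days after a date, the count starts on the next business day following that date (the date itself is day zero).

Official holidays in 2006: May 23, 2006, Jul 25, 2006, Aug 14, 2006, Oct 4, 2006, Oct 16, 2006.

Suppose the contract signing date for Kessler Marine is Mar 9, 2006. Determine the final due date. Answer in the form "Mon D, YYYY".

15 business days after Mar 9, 2006, excluding weekends and holidays, is Mar 30, 2006.
Mar 30, 2006 is a Thursday and not a listed holiday, so it stands.
The final due date is Mar 30, 2006.

Mar 30, 2006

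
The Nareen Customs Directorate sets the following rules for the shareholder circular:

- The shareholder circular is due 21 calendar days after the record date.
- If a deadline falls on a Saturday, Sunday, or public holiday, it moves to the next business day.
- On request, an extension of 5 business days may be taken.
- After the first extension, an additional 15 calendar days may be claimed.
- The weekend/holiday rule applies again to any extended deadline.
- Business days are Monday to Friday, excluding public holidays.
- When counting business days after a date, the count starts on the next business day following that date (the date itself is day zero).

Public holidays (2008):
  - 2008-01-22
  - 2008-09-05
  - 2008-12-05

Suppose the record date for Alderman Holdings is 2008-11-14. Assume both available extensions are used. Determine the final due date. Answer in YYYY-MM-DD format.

Adding 21 calendar days to 2008-11-14 gives 2008-12-05.
2008-12-05 falls on a listed holiday. Rolling to the next business day gives 2008-12-08, a Monday.
Counting 5 further business days from 2008-12-08 reaches 2008-12-15.
2008-12-15 is a Monday and not a listed holiday, so it stands.
Add the 15 calendar-day extension to 2008-12-15: 2008-12-30.
2008-12-30 is a Tuesday and not a listed holiday, so it stands.
Deadline: 2008-12-30.

2008-12-30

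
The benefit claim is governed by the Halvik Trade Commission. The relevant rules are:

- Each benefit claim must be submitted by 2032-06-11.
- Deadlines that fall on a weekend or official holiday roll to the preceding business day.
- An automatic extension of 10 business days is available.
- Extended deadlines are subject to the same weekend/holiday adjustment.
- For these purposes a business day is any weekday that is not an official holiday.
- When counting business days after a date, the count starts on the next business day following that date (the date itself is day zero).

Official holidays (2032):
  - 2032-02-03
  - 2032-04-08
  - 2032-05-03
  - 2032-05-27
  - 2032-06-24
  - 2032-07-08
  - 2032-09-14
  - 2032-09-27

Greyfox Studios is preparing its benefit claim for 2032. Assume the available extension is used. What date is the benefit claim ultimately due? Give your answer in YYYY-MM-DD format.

The stated deadline is 2032-06-11.
2032-06-11 is a Friday and not a listed holiday, so it stands.
Applying the 10-business-day extension: 10 business days after 2032-06-11 is 2032-06-28.
2032-06-28 falls on a Monday, which is a business day, so no adjustment is needed.
The final due date is 2032-06-28.

2032-06-28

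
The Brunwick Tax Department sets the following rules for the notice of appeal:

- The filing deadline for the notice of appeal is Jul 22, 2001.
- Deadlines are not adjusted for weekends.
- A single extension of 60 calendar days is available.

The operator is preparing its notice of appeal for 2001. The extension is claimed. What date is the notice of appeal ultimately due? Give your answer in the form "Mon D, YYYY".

Sep 20, 2001

Start from the fixed due date, Jul 22, 2001.
Jul 22, 2001 falls on a Sunday. The rules make no weekend/holiday allowance, so it remains Jul 22, 2001.
Applying the 60-calendar-day extension: Jul 22, 2001 + 60 days = Sep 20, 2001.
Sep 20, 2001 falls on a Thursday. The rules make no weekend/holiday allowance, so it remains Sep 20, 2001.
Deadline: Sep 20, 2001.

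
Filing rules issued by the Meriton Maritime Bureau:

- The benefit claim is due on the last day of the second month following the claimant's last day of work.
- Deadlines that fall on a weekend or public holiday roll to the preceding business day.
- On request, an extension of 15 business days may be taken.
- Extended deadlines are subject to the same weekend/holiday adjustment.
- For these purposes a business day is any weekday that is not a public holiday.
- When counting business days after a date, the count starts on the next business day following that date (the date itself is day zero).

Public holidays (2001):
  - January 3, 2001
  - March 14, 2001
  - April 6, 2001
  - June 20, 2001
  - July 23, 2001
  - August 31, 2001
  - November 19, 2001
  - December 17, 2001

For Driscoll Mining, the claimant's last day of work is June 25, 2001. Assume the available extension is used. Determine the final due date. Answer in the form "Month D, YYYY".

September 21, 2001

2 months after June 25, 2001 is August 2001; that month ends on August 31, 2001.
August 31, 2001 is a listed holiday, so it moves to the preceding business day, August 30, 2001 (Thursday).
Counting 15 further business days from August 30, 2001 reaches September 21, 2001.
September 21, 2001 is a Friday and not a listed holiday, so it stands.
Final deadline: September 21, 2001.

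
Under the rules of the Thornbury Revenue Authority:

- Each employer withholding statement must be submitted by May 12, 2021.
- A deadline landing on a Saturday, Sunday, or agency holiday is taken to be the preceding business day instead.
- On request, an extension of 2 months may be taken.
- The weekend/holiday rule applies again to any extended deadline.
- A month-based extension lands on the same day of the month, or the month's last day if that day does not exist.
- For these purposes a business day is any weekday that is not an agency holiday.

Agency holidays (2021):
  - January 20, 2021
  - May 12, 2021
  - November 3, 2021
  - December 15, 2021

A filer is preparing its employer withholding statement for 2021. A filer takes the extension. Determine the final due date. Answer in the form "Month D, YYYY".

The statutory due date is May 12, 2021.
May 12, 2021 is a listed holiday; the preceding business day is May 11, 2021 (Tuesday).
The 2 months extension carries May 11, 2021 to July 11, 2021.
July 11, 2021 is a Sunday, so it moves to the preceding business day, July 9, 2021 (Friday).
So the filing is due July 9, 2021.

July 9, 2021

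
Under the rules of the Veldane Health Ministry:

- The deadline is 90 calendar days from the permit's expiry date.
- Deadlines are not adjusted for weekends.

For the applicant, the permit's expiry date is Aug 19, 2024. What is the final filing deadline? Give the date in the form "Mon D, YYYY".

From Aug 19, 2024, 90 calendar days later is Nov 17, 2024.
Nov 17, 2024 is a Sunday; no weekend or holiday adjustment applies.
Final deadline: Nov 17, 2024.

Nov 17, 2024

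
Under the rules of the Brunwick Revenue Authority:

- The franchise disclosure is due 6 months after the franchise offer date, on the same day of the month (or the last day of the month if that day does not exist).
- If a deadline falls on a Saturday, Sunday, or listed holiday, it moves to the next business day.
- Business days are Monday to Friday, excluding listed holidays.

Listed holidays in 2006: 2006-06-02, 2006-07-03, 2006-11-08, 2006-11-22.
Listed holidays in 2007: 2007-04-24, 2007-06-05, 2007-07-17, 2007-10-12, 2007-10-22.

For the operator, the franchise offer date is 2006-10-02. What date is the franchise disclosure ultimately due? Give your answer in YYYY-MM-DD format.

Moving 6 months forward from 2006-10-02 on the corresponding day gives 2007-04-02.
2007-04-02 falls on a Monday, which is a business day, so no adjustment is needed.
So the filing is due 2007-04-02.

2007-04-02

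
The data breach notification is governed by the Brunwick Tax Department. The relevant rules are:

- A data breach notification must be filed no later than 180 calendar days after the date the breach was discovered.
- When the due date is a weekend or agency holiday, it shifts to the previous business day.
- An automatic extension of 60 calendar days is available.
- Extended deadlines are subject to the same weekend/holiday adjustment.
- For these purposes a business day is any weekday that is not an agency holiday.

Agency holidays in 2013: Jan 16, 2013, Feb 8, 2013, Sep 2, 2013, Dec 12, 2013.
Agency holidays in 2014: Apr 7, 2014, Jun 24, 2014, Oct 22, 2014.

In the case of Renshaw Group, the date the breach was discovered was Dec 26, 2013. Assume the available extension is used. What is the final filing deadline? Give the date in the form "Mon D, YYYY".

Trigger date Dec 26, 2013 + 180 calendar days = Jun 24, 2014.
Jun 24, 2014 falls on a listed holiday. Rolling to the preceding business day gives Jun 23, 2014, a Monday.
With the 60-day extension, Jun 23, 2014 becomes Aug 22, 2014.
Aug 22, 2014 falls on a Friday, which is a business day, so no adjustment is needed.
The final due date is Aug 22, 2014.

Aug 22, 2014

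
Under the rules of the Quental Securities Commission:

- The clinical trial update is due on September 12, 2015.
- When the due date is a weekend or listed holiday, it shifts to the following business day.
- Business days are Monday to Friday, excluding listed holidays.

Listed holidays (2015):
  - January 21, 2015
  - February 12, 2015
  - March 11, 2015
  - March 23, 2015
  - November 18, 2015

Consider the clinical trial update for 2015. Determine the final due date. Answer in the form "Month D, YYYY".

September 14, 2015

Start from the fixed due date, September 12, 2015.
September 12, 2015 is a Saturday; the next business day is September 14, 2015 (Monday).
Deadline: September 14, 2015.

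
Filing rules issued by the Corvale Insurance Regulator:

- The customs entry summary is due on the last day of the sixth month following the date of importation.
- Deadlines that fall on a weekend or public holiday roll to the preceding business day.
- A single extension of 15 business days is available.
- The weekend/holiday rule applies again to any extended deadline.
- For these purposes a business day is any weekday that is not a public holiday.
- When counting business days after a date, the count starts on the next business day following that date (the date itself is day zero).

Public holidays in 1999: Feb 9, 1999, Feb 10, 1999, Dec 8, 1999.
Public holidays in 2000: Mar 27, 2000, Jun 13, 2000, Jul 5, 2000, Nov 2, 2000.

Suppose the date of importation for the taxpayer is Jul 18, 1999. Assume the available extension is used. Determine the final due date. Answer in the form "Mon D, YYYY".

Feb 21, 2000

6 months after Jul 18, 1999 falls in January 2000; the last day of that month is Jan 31, 2000.
Jan 31, 2000 is a Monday and not a listed holiday, so it stands.
The 15-business-day extension runs from Jan 31, 2000 to Feb 21, 2000.
Since Feb 21, 2000 is a Monday and not a holiday, the date is unchanged.
Deadline: Feb 21, 2000.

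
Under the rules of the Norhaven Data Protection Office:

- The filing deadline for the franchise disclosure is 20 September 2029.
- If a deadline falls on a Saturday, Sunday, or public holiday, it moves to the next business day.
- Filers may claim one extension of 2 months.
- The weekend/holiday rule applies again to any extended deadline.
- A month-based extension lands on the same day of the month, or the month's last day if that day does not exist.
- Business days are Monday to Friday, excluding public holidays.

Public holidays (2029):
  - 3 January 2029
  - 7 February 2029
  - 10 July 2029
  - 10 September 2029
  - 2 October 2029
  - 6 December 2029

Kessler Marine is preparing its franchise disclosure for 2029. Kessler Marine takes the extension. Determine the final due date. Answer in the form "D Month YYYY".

20 November 2029

The statutory due date is 20 September 2029.
20 September 2029 falls on a Thursday, which is a business day, so no adjustment is needed.
Applying the 2 months extension: 2 months after 20 September 2029 is 20 November 2029.
20 November 2029 falls on a Tuesday, which is a business day, so no adjustment is needed.
Final deadline: 20 November 2029.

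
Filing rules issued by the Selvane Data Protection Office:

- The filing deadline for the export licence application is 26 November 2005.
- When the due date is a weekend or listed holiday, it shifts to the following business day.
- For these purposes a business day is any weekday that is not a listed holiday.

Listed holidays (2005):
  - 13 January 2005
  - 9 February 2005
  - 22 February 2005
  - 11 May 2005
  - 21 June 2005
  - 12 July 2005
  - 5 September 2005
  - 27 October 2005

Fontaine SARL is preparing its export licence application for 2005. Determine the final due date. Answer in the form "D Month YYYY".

The stated deadline is 26 November 2005.
26 November 2005 is a Saturday; the next business day is 28 November 2005 (Monday).
So the filing is due 28 November 2005.

28 November 2005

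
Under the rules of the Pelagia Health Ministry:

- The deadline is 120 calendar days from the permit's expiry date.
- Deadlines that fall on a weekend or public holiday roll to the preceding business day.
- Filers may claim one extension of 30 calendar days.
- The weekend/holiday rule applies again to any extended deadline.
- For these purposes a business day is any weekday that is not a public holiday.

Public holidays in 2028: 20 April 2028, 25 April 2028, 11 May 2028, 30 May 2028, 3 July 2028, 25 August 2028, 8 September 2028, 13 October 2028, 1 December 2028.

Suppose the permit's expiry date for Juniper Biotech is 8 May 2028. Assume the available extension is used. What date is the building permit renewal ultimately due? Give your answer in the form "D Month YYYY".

Adding 120 calendar days to 8 May 2028 gives 5 September 2028.
5 September 2028 (Tuesday) is already a business day.
The 30-calendar-day extension moves the deadline from 5 September 2028 to 5 October 2028.
5 October 2028 (Thursday) is already a business day.
The final due date is 5 October 2028.

5 October 2028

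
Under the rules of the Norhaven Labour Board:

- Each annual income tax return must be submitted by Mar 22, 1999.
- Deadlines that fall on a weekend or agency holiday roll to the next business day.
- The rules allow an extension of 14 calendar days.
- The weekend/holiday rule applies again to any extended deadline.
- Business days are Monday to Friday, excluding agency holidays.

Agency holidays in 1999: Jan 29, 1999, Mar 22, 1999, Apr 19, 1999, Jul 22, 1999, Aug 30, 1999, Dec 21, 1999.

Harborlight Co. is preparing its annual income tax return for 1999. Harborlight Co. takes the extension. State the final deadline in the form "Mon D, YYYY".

The stated deadline is Mar 22, 1999.
Mar 22, 1999 is a listed holiday, so it moves to the next business day, Mar 23, 1999 (Tuesday).
The 14-calendar-day extension moves the deadline from Mar 23, 1999 to Apr 6, 1999.
Apr 6, 1999 (Tuesday) is already a business day.
Final deadline: Apr 6, 1999.

Apr 6, 1999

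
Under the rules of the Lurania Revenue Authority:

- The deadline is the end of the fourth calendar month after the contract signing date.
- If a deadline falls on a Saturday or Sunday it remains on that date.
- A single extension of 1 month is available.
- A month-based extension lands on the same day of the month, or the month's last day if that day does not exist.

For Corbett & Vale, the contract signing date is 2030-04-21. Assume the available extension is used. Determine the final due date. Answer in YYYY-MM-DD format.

2030-09-30

4 months after 2030-04-21 is August 2030; that month ends on 2030-08-31.
2030-08-31 is a Saturday; no weekend or holiday adjustment applies.
Add 1 month to 2030-08-31: 2030-09-30 (day 31 does not exist in September, so the month's last day is used).
No adjustment is made for weekends or holidays, so 2030-09-30 stands.
So the filing is due 2030-09-30.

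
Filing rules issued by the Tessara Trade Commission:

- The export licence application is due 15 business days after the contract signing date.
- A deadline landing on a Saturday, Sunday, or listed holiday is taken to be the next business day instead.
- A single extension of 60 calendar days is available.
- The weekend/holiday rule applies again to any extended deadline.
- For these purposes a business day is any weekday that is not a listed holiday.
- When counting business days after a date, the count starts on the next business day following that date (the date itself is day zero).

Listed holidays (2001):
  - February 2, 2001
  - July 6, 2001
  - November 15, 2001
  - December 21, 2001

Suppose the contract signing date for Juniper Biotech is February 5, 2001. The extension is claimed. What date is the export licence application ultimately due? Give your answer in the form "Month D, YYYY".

Starting the day after February 5, 2001 and counting 15 business days lands on February 26, 2001.
February 26, 2001 falls on a Monday, which is a business day, so no adjustment is needed.
The 60-calendar-day extension moves the deadline from February 26, 2001 to April 27, 2001.
April 27, 2001 is a Friday and not a listed holiday, so it stands.
So the filing is due April 27, 2001.

April 27, 2001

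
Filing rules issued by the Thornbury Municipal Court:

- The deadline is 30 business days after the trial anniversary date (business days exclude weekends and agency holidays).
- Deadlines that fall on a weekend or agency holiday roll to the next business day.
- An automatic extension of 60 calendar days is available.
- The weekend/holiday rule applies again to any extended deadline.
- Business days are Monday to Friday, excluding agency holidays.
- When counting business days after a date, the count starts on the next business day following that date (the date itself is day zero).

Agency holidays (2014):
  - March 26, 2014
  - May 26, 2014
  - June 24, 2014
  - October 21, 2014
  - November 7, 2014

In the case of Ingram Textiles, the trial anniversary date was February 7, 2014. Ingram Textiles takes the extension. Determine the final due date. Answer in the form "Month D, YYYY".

May 20, 2014

30 business days after February 7, 2014, excluding weekends and holidays, is March 21, 2014.
March 21, 2014 (Friday) is already a business day.
Add the 60 calendar-day extension to March 21, 2014: May 20, 2014.
Since May 20, 2014 is a Tuesday and not a holiday, the date is unchanged.
Deadline: May 20, 2014.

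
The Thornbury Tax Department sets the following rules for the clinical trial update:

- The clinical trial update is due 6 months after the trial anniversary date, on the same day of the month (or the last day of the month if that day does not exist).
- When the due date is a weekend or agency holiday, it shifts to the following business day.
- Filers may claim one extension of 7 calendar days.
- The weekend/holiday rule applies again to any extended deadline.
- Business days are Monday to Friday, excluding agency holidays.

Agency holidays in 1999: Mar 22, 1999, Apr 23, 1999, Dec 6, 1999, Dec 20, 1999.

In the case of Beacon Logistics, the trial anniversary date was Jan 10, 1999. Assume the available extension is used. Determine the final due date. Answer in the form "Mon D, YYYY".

Moving 6 months forward from Jan 10, 1999 on the corresponding day gives Jul 10, 1999.
Jul 10, 1999 falls on a Saturday. Rolling to the next business day gives Jul 12, 1999, a Monday.
Applying the 7-calendar-day extension: Jul 12, 1999 + 7 days = Jul 19, 1999.
Since Jul 19, 1999 is a Monday and not a holiday, the date is unchanged.
Deadline: Jul 19, 1999.

Jul 19, 1999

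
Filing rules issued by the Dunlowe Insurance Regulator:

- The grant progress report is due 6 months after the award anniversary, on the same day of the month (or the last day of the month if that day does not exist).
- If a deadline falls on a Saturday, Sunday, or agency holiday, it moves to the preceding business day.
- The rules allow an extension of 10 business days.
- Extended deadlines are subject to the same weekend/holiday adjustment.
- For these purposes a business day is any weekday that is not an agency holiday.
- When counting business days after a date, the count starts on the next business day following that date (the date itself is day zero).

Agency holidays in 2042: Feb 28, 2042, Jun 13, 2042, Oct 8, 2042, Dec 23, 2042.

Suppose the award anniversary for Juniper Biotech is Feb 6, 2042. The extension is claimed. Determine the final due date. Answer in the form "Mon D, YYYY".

Aug 20, 2042

6 months from Feb 6, 2042 is Aug 6, 2042.
Aug 6, 2042 is a Wednesday and not a listed holiday, so it stands.
Applying the 10-business-day extension: 10 business days after Aug 6, 2042 is Aug 20, 2042.
Since Aug 20, 2042 is a Wednesday and not a holiday, the date is unchanged.
Deadline: Aug 20, 2042.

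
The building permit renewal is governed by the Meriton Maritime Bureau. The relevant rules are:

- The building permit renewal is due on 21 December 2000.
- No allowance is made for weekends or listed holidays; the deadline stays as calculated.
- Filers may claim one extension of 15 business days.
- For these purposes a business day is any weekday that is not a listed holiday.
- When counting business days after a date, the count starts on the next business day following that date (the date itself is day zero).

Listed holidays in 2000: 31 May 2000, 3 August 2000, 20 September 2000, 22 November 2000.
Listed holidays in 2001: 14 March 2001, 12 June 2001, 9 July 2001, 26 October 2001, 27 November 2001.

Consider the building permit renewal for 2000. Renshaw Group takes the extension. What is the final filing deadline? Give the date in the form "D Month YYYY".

11 January 2001

The statutory due date is 21 December 2000.
21 December 2000 falls on a Thursday. The rules make no weekend/holiday allowance, so it remains 21 December 2000.
The 15-business-day extension runs from 21 December 2000 to 11 January 2001.
11 January 2001 falls on a Thursday. The rules make no weekend/holiday allowance, so it remains 11 January 2001.
So the filing is due 11 January 2001.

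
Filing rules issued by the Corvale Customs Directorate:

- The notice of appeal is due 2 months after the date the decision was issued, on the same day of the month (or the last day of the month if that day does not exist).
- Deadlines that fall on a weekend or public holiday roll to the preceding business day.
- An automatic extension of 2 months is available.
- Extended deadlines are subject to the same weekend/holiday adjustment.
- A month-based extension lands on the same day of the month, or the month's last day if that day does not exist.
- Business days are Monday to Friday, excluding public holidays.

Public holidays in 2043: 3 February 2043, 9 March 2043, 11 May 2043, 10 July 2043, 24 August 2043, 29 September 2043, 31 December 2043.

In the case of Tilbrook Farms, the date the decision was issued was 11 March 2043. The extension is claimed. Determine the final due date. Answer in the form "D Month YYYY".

8 July 2043

2 months from 11 March 2043 is 11 May 2043.
Because 11 May 2043 is a listed holiday, the deadline becomes 8 May 2043 (Friday).
Applying the 2 months extension: 2 months after 8 May 2043 is 8 July 2043.
8 July 2043 is a Wednesday and not a listed holiday, so it stands.
So the filing is due 8 July 2043.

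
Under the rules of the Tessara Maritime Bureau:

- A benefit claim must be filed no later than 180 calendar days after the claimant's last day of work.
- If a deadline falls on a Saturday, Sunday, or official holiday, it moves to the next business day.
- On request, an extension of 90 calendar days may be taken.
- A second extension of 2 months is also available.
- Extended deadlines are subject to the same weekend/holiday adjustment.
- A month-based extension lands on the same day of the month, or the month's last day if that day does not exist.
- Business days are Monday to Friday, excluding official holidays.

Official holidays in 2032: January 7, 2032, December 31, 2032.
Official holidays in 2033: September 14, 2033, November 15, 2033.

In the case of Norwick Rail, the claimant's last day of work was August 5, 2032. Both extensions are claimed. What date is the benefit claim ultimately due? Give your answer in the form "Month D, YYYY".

From August 5, 2032, 180 calendar days later is February 1, 2033.
February 1, 2033 (Tuesday) is already a business day.
Applying the 90-calendar-day extension: February 1, 2033 + 90 days = May 2, 2033.
May 2, 2033 falls on a Monday, which is a business day, so no adjustment is needed.
Add 2 months to May 2, 2033: July 2, 2033.
July 2, 2033 is a Saturday, so it moves to the next business day, July 4, 2033 (Monday).
Final deadline: July 4, 2033.

July 4, 2033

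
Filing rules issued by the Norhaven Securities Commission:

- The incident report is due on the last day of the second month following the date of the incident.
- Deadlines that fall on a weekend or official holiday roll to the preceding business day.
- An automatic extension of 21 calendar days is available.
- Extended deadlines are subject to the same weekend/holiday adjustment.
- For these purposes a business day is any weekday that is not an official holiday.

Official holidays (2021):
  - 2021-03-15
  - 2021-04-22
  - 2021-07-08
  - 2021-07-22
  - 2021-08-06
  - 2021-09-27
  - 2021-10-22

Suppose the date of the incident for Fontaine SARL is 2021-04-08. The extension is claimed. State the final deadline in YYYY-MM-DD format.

2 months after 2021-04-08 falls in June 2021; the last day of that month is 2021-06-30.
2021-06-30 is a Wednesday and not a listed holiday, so it stands.
Applying the 21-calendar-day extension: 2021-06-30 + 21 days = 2021-07-21.
2021-07-21 falls on a Wednesday, which is a business day, so no adjustment is needed.
The final due date is 2021-07-21.

2021-07-21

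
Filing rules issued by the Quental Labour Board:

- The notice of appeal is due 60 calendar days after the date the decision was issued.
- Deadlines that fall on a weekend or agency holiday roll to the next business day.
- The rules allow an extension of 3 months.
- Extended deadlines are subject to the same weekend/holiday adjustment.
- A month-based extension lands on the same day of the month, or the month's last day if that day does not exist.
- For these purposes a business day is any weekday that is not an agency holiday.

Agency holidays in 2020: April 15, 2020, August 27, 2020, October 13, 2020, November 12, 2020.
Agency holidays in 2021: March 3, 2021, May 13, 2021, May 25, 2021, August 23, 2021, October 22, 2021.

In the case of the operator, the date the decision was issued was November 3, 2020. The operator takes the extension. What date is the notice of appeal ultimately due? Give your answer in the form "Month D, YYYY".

Trigger date November 3, 2020 + 60 calendar days = January 2, 2021.
January 2, 2021 is a Saturday; the next business day is January 4, 2021 (Monday).
The 3 months extension carries January 4, 2021 to April 4, 2021.
April 4, 2021 is a Sunday; the next business day is April 5, 2021 (Monday).
So the filing is due April 5, 2021.

April 5, 2021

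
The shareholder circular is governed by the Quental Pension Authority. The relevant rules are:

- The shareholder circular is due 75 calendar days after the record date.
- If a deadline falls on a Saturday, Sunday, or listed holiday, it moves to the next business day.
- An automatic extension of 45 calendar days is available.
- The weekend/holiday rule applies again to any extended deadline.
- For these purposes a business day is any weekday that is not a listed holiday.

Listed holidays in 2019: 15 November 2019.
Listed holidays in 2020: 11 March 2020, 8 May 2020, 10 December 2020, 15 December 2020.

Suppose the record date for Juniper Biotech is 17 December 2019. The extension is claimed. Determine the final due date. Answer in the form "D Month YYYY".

75 calendar days after 17 December 2019 is 1 March 2020.
Because 1 March 2020 is a Sunday, the deadline becomes 2 March 2020 (Monday).
With the 45-day extension, 2 March 2020 becomes 16 April 2020.
16 April 2020 (Thursday) is already a business day.
Final deadline: 16 April 2020.

16 April 2020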